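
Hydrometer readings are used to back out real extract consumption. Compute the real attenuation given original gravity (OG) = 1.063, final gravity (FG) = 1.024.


AA = (OG−FG)/(OG−1)·100;  RA = AA·0.8192
AA = (1.063 − 1.024)/(1.063 − 1)·100 = 61.9048
RA = 61.9048·0.8192

50.7124 %


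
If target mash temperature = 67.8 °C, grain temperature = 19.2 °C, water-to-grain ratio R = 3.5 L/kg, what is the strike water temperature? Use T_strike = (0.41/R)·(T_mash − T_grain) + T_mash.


T_strike = (0.41/3.5)·(67.8 − 19.2) + 67.8

73.4931 °C


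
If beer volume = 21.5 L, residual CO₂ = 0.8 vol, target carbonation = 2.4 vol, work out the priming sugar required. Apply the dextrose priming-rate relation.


sugar = (target − residual)·4.0·V
sugar = (2.4 − 0.8)·4.0·21.5

137.6000 g


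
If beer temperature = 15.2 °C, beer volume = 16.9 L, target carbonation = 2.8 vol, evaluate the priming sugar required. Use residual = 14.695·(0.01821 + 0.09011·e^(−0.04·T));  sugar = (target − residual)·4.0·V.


residual = 14.695·(0.01821 + 0.09011·e^(−0.04·15.2)) = 0.9885
sugar = (2.8 − 0.9885)·4.0·16.9

122.4558 g


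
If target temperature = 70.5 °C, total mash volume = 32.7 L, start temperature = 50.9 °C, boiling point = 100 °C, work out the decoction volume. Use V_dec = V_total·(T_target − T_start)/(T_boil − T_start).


V_dec = 32.7·(70.5 − 50.9)/(100 − 50.9)

13.0534 L


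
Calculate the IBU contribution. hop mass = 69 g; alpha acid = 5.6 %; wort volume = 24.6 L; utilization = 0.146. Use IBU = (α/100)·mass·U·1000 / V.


IBU = (5.6/100)·69·0.146·1000 / 24.6

22.9327 IBU


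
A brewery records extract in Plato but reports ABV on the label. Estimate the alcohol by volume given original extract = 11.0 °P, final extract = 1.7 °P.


SG = 259/(259 − P);  ABV = (OG − FG)·131.25
OG = 259/(259 − 11.0) = 1.0444
FG = 259/(259 − 1.7) = 1.0066
ABV = (1.0444 − 1.0066)·131.25

4.9544 % ABV


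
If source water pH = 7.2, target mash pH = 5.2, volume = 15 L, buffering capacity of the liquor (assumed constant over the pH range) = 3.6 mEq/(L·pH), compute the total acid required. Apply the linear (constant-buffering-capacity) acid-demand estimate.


acid = buffering capacity · (pH_source − pH_target) · V
acid = 3.6 · (7.2 − 5.2) · 15

108.0000 mEq


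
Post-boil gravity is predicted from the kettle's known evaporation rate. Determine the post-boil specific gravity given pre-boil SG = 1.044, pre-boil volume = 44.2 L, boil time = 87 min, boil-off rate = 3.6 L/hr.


V_post = V_pre − rate·(t/60);  SG_post = 1 + (SG_pre−1)·V_pre/V_post
V_post = 44.2 − 3.6·(87/60) = 38.9800
SG_post = 1 + (1.044 − 1)·44.2/38.9800

1.0499


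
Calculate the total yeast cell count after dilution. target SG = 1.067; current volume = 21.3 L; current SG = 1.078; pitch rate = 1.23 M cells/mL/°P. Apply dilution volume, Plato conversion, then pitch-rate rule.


V_w = V·((SG_c−1)/(SG_t−1)−1);  °P = 259 − 259/SG_t;  cells = rate·(V+V_w)·°P
V_w = 21.3·((1.078−1)/(1.067−1)−1) = 3.4970
V_final = 21.3 + 3.4970 = 24.7970
°P = 259 − 259/1.067 = 16.2634
cells = 1.23·24.7970·16.2634

496.0377 billion cells


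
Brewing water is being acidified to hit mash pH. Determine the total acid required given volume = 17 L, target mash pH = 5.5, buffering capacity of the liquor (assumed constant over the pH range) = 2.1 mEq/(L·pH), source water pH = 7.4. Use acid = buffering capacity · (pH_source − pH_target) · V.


acid = 2.1 · (7.4 − 5.5) · 17

67.8300 mEq


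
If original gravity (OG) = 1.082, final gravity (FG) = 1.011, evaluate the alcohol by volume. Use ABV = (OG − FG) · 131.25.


ABV = (1.082 − 1.011) · 131.25

9.3188 % ABV


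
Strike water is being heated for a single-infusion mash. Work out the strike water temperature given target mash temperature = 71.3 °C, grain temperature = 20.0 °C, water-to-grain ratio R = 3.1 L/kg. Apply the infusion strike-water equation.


T_strike = (0.41/R)·(T_mash − T_grain) + T_mash
T_strike = (0.41/3.1)·(71.3 − 20.0) + 71.3

78.0848 °C


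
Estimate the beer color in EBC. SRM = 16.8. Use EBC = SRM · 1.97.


EBC = 16.8 · 1.97

33.0960 EBC


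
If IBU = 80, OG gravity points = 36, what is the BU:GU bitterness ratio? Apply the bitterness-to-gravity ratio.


BU:GU = IBU / OG_points
BU:GU = 80 / 36

2.2222


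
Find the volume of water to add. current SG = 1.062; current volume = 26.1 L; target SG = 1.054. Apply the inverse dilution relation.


V_water = V·((SG_curr − 1)/(SG_target − 1) − 1)
V_water = 26.1·((1.062 − 1)/(1.054 − 1) − 1)

3.8667 L


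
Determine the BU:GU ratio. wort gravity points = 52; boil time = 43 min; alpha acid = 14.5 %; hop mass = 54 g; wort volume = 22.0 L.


U = 1.65·0.000125^(GP/1000)·(1−e^(−0.04t))/4.15;  IBU = (α/100)·m·U·1000/V;  BU:GU = IBU/GP
U = 1.65·0.000125^(52/1000)·(1−e^(−0.04·43))/4.15 = 0.2045
IBU = (14.5/100)·54·0.2045·1000/22.0 = 72.7985
BU:GU = 72.7985/52

1.4000


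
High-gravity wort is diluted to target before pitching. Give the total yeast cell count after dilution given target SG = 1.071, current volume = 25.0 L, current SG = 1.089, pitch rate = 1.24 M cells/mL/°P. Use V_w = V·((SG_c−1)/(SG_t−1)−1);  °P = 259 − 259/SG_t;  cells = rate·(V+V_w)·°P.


V_w = 25.0·((1.089−1)/(1.071−1)−1) = 6.3380
V_final = 25.0 + 6.3380 = 31.3380
°P = 259 − 259/1.071 = 17.1699
cells = 1.24·31.3380·17.1699

667.2092 billion cells


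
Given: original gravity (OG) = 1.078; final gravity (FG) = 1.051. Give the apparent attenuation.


AA = (OG − FG)/(OG − 1) · 100
AA = (1.078 − 1.051)/(1.078 − 1) · 100

34.6154 %


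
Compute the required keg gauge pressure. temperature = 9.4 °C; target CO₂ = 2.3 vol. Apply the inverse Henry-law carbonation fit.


psi = vols/(0.01821 + 0.09011·e^(−0.04·T)) − 14.695
psi = 2.3/(0.01821 + 0.09011·e^(−0.04·9.4)) − 14.695

14.0264 psi


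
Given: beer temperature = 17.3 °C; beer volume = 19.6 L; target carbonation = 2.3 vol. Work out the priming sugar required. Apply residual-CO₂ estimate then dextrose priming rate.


residual = 14.695·(0.01821 + 0.09011·e^(−0.04·T));  sugar = (target − residual)·4.0·V
residual = 14.695·(0.01821 + 0.09011·e^(−0.04·17.3)) = 0.9304
sugar = (2.3 − 0.9304)·4.0·19.6

107.3736 g


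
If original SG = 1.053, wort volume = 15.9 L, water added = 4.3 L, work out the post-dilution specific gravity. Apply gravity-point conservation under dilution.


SG_new = 1 + (SG_old − 1)·V_old/(V_old + V_water)
pts = (1.053 − 1)·1000·15.9/(15.9 + 4.3) = 41.7178
SG_new = 1 + 41.7178/1000

1.0417


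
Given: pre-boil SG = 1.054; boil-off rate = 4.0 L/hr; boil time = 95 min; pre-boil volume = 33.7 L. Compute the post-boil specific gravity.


V_post = V_pre − rate·(t/60);  SG_post = 1 + (SG_pre−1)·V_pre/V_post
V_post = 33.7 − 4.0·(95/60) = 27.3667
SG_post = 1 + (1.054 − 1)·33.7/27.3667

1.0665


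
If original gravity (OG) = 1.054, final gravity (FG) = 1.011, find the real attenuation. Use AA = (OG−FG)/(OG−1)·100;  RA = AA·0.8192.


AA = (1.054 − 1.011)/(1.054 − 1)·100 = 79.6296
RA = 79.6296·0.8192

65.2326 %


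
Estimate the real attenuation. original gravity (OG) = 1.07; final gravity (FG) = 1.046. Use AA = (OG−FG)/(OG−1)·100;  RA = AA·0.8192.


AA = (1.07 − 1.046)/(1.07 − 1)·100 = 34.2857
RA = 34.2857·0.8192

28.0869 %


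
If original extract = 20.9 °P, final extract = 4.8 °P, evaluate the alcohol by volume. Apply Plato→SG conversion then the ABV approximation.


SG = 259/(259 − P);  ABV = (OG − FG)·131.25
OG = 259/(259 − 20.9) = 1.0878
FG = 259/(259 − 4.8) = 1.0189
ABV = (1.0878 − 1.0189)·131.25

9.0425 % ABV


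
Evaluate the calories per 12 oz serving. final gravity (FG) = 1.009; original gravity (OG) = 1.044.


ABW = (OG−FG)·131.25·0.79/FG;  °P = 259 − 259/SG (for OG→OE and FG→AE);  RE = 0.1808·OE + 0.8192·AE;  Cal = (6.9·ABW + 4·(RE−0.1))·FG·3.55
ABW = (1.044 − 1.009)·131.25·0.79/1.009 = 3.5967
OE = 259 − 259/1.044 = 10.9157 °P
AE = 259 − 259/1.009 = 2.3102 °P
RE = 0.1808·10.9157 + 0.8192·2.3102 = 3.8661 °P
Cal = (6.9·3.5967 + 4·(3.8661−0.1))·1.009·3.55

142.8536 kcal


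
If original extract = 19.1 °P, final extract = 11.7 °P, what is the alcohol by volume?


SG = 259/(259 − P);  ABV = (OG − FG)·131.25
OG = 259/(259 − 19.1) = 1.0796
FG = 259/(259 − 11.7) = 1.0473
ABV = (1.0796 − 1.0473)·131.25

4.2401 % ABV


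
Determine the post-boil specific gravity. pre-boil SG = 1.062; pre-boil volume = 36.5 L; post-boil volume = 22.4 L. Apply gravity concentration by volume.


SG_post = 1 + (SG_pre − 1)·V_pre/V_post
pts_pre = (1.062 − 1)·1000 = 62.0000
pts_post = 62.0000·36.5/22.4 = 101.0268
SG_post = 1 + 101.0268/1000

1.1010


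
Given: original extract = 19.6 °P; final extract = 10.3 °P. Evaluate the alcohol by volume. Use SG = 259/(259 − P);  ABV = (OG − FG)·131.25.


OG = 259/(259 − 19.6) = 1.0819
FG = 259/(259 − 10.3) = 1.0414
ABV = (1.0819 − 1.0414)·131.25

5.3098 % ABV


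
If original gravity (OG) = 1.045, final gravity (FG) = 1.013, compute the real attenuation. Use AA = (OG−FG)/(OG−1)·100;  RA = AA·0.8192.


AA = (1.045 − 1.013)/(1.045 − 1)·100 = 71.1111
RA = 71.1111·0.8192

58.2542 %


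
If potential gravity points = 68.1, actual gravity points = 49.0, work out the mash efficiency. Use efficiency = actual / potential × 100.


efficiency = 49.0 / 68.1 × 100

71.9530 %


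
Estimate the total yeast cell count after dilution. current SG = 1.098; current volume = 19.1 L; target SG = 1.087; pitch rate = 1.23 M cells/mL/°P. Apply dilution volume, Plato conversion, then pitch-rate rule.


V_w = V·((SG_c−1)/(SG_t−1)−1);  °P = 259 − 259/SG_t;  cells = rate·(V+V_w)·°P
V_w = 19.1·((1.098−1)/(1.087−1)−1) = 2.4149
V_final = 19.1 + 2.4149 = 21.5149
°P = 259 − 259/1.087 = 20.7295
cells = 1.23·21.5149·20.7295

548.5734 billion cells


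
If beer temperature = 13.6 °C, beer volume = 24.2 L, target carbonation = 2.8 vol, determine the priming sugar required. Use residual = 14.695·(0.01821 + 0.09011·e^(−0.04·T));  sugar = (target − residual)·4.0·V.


residual = 14.695·(0.01821 + 0.09011·e^(−0.04·13.6)) = 1.0362
sugar = (2.8 − 1.0362)·4.0·24.2

170.7386 g


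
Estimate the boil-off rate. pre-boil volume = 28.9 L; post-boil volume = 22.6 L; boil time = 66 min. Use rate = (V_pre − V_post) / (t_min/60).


rate = (28.9 − 22.6) / (66/60)

5.7273 L/hr


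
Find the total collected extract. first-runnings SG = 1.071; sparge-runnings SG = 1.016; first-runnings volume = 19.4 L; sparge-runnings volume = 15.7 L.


total = Σ (SG_i − 1)·1000·V_i
first = (1.071 − 1)·1000·19.4 = 1377.4000
sparge = (1.016 − 1)·1000·15.7 = 251.2000
total = 1377.4000 + 251.2000

1628.6000 gravity·L


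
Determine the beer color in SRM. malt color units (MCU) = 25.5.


SRM = 1.4922 · MCU^0.6859
SRM = 1.4922 · 25.5^0.6859

13.7586 SRM


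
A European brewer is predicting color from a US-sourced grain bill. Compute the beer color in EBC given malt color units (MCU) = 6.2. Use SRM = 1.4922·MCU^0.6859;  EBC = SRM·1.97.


SRM = 1.4922·6.2^0.6859 = 5.2159
EBC = 5.2159·1.97

10.2753 EBC


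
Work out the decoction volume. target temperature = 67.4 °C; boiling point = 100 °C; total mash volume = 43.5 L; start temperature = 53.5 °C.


V_dec = V_total·(T_target − T_start)/(T_boil − T_start)
V_dec = 43.5·(67.4 − 53.5)/(100 − 53.5)

13.0032 L


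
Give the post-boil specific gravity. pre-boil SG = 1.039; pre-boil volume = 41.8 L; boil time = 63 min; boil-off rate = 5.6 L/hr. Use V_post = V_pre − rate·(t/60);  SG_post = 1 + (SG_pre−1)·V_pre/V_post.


V_post = 41.8 − 5.6·(63/60) = 35.9200
SG_post = 1 + (1.039 − 1)·41.8/35.9200

1.0454


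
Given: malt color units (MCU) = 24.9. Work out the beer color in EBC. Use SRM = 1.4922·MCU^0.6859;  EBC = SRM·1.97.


SRM = 1.4922·24.9^0.6859 = 13.5357
EBC = 13.5357·1.97

26.6653 EBC


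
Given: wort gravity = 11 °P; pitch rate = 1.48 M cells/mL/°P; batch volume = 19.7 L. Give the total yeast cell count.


cells (billions) = rate · V_L · °P
cells = 1.48 · 19.7 · 11

320.7160 billion cells


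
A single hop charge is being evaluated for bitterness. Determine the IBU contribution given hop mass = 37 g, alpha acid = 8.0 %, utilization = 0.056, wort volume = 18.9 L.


IBU = (α/100)·mass·U·1000 / V
IBU = (8.0/100)·37·0.056·1000 / 18.9

8.7704 IBU


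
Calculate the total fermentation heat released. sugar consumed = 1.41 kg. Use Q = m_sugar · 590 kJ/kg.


Q = 1.41 · 590

831.9000 kJ


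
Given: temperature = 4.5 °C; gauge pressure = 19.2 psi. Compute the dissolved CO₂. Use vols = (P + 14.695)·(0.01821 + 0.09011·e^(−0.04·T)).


vols = (19.2 + 14.695)·(0.01821 + 0.09011·e^(−0.04·4.5))

3.1684 volumes


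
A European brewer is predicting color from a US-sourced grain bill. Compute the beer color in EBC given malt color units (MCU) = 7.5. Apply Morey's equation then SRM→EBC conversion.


SRM = 1.4922·MCU^0.6859;  EBC = SRM·1.97
SRM = 1.4922·7.5^0.6859 = 5.9434
EBC = 5.9434·1.97

11.7084 EBC


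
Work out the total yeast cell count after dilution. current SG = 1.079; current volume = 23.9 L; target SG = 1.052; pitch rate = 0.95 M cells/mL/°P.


V_w = V·((SG_c−1)/(SG_t−1)−1);  °P = 259 − 259/SG_t;  cells = rate·(V+V_w)·°P
V_w = 23.9·((1.079−1)/(1.052−1)−1) = 12.4096
V_final = 23.9 + 12.4096 = 36.3096
°P = 259 − 259/1.052 = 12.8023
cells = 0.95·36.3096·12.8023

441.6036 billion cells


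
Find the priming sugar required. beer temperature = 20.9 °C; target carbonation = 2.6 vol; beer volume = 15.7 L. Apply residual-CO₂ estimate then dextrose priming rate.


residual = 14.695·(0.01821 + 0.09011·e^(−0.04·T));  sugar = (target − residual)·4.0·V
residual = 14.695·(0.01821 + 0.09011·e^(−0.04·20.9)) = 0.8415
sugar = (2.6 − 0.8415)·4.0·15.7

110.4311 g


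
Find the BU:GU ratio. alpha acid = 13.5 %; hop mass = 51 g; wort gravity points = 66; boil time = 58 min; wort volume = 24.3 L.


U = 1.65·0.000125^(GP/1000)·(1−e^(−0.04t))/4.15;  IBU = (α/100)·m·U·1000/V;  BU:GU = IBU/GP
U = 1.65·0.000125^(66/1000)·(1−e^(−0.04·58))/4.15 = 0.1981
IBU = (13.5/100)·51·0.1981·1000/24.3 = 56.1312
BU:GU = 56.1312/66

0.8505


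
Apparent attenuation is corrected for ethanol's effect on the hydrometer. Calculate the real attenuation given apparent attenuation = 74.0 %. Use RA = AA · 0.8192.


RA = 74.0 · 0.8192

60.6208 %


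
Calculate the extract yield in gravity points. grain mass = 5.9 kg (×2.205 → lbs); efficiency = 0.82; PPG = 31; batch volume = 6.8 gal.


points = lbs × PPG × eff / vol
lbs = 5.9 × 2.205 = 13.0095
points = 13.0095 × 31 × 0.82 / 6.8

48.6326 points


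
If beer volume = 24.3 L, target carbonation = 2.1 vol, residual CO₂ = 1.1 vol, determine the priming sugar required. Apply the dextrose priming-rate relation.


sugar = (target − residual)·4.0·V
sugar = (2.1 − 1.1)·4.0·24.3

97.2000 g


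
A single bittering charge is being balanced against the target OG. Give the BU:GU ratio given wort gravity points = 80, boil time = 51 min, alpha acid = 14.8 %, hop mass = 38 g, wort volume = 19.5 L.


U = 1.65·0.000125^(GP/1000)·(1−e^(−0.04t))/4.15;  IBU = (α/100)·m·U·1000/V;  BU:GU = IBU/GP
U = 1.65·0.000125^(80/1000)·(1−e^(−0.04·51))/4.15 = 0.1685
IBU = (14.8/100)·38·0.1685·1000/19.5 = 48.6076
BU:GU = 48.6076/80

0.6076


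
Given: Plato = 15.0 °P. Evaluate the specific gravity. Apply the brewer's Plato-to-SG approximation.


SG = 259/(259 − P)
SG = 259/(259 − 15.0)

1.0615


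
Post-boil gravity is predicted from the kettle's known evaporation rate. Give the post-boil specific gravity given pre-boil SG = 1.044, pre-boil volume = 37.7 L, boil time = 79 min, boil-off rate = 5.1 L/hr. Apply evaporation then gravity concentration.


V_post = V_pre − rate·(t/60);  SG_post = 1 + (SG_pre−1)·V_pre/V_post
V_post = 37.7 − 5.1·(79/60) = 30.9850
SG_post = 1 + (1.044 − 1)·37.7/30.9850

1.0535


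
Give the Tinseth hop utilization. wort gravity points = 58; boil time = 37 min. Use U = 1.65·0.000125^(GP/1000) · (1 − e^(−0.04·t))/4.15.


bigness = 1.65·0.000125^(58/1000) = 0.9797
boil_factor = (1 − e^(−0.04·37))/4.15 = 0.1861
U = 0.9797 · 0.1861

0.1823


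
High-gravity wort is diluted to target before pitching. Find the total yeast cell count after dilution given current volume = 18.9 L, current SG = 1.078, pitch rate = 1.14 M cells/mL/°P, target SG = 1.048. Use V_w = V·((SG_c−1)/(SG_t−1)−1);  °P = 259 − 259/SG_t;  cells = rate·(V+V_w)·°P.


V_w = 18.9·((1.078−1)/(1.048−1)−1) = 11.8125
V_final = 18.9 + 11.8125 = 30.7125
°P = 259 − 259/1.048 = 11.8626
cells = 1.14·30.7125·11.8626

415.3362 billion cells


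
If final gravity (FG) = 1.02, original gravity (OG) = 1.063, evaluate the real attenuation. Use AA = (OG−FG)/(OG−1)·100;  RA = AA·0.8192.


AA = (1.063 − 1.02)/(1.063 − 1)·100 = 68.2540
RA = 68.2540·0.8192

55.9137 %


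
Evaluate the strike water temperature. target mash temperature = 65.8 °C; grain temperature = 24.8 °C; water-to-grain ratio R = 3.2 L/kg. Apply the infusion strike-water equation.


T_strike = (0.41/R)·(T_mash − T_grain) + T_mash
T_strike = (0.41/3.2)·(65.8 − 24.8) + 65.8

71.0531 °C


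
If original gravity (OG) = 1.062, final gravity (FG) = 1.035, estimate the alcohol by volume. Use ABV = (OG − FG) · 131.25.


ABV = (1.062 − 1.035) · 131.25

3.5438 % ABV


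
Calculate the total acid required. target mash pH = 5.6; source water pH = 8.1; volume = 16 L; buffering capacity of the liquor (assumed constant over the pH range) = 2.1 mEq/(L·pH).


acid = buffering capacity · (pH_source − pH_target) · V
acid = 2.1 · (8.1 − 5.6) · 16

84.0000 mEq


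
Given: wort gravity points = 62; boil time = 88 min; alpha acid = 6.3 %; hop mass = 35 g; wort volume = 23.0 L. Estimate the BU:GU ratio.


U = 1.65·0.000125^(GP/1000)·(1−e^(−0.04t))/4.15;  IBU = (α/100)·m·U·1000/V;  BU:GU = IBU/GP
U = 1.65·0.000125^(62/1000)·(1−e^(−0.04·88))/4.15 = 0.2210
IBU = (6.3/100)·35·0.2210·1000/23.0 = 21.1873
BU:GU = 21.1873/62

0.3417


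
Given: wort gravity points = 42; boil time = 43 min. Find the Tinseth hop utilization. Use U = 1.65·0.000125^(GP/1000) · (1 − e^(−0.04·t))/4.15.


bigness = 1.65·0.000125^(42/1000) = 1.1312
boil_factor = (1 − e^(−0.04·43))/4.15 = 0.1978
U = 1.1312 · 0.1978

0.2238


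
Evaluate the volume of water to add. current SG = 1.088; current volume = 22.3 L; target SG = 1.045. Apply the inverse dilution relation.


V_water = V·((SG_curr − 1)/(SG_target − 1) − 1)
V_water = 22.3·((1.088 − 1)/(1.045 − 1) − 1)

21.3089 L


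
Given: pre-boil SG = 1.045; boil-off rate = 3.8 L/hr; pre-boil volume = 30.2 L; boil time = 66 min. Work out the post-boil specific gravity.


V_post = V_pre − rate·(t/60);  SG_post = 1 + (SG_pre−1)·V_pre/V_post
V_post = 30.2 − 3.8·(66/60) = 26.0200
SG_post = 1 + (1.045 − 1)·30.2/26.0200

1.0522


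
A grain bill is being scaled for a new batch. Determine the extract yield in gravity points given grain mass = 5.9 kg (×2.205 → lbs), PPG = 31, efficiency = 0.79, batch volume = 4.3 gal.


points = lbs × PPG × eff / vol
lbs = 5.9 × 2.205 = 13.0095
points = 13.0095 × 31 × 0.79 / 4.3

74.0936 points


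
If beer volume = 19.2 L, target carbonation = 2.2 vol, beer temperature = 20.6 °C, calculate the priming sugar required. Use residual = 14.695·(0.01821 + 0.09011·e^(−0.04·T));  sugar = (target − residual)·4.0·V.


residual = 14.695·(0.01821 + 0.09011·e^(−0.04·20.6)) = 0.8485
sugar = (2.2 − 0.8485)·4.0·19.2

103.7973 g


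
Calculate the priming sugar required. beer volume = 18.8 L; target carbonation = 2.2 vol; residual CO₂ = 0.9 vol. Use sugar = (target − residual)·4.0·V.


sugar = (2.2 − 0.9)·4.0·18.8

97.7600 g


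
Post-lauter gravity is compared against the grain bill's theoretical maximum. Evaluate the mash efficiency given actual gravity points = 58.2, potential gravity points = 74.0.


efficiency = actual / potential × 100
efficiency = 58.2 / 74.0 × 100

78.6486 %


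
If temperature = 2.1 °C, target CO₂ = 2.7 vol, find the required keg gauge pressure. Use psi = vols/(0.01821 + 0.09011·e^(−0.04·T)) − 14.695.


psi = 2.7/(0.01821 + 0.09011·e^(−0.04·2.1)) − 14.695

12.0218 psi


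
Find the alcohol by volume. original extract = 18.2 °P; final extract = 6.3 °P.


SG = 259/(259 − P);  ABV = (OG − FG)·131.25
OG = 259/(259 − 18.2) = 1.0756
FG = 259/(259 − 6.3) = 1.0249
ABV = (1.0756 − 1.0249)·131.25

6.6479 % ABV


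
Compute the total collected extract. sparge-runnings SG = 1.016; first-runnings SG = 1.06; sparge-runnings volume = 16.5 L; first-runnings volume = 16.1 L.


total = Σ (SG_i − 1)·1000·V_i
first = (1.06 − 1)·1000·16.1 = 966.0000
sparge = (1.016 − 1)·1000·16.5 = 264.0000
total = 966.0000 + 264.0000

1230.0000 gravity·L


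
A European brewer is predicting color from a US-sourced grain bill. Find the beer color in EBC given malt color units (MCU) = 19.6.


SRM = 1.4922·MCU^0.6859;  EBC = SRM·1.97
SRM = 1.4922·19.6^0.6859 = 11.4864
EBC = 11.4864·1.97

22.6283 EBC


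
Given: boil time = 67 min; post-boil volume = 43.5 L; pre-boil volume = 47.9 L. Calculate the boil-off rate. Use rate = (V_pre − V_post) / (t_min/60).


rate = (47.9 − 43.5) / (67/60)

3.9403 L/hr


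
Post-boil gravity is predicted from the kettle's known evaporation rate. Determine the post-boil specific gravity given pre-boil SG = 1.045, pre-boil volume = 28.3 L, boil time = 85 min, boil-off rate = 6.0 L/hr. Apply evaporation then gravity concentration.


V_post = V_pre − rate·(t/60);  SG_post = 1 + (SG_pre−1)·V_pre/V_post
V_post = 28.3 − 6.0·(85/60) = 19.8000
SG_post = 1 + (1.045 − 1)·28.3/19.8000

1.0643


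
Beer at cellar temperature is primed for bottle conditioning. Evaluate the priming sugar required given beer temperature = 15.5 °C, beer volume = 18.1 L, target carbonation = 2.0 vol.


residual = 14.695·(0.01821 + 0.09011·e^(−0.04·T));  sugar = (target − residual)·4.0·V
residual = 14.695·(0.01821 + 0.09011·e^(−0.04·15.5)) = 0.9799
sugar = (2.0 − 0.9799)·4.0·18.1

73.8535 g


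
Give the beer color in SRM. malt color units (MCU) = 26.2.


SRM = 1.4922 · MCU^0.6859
SRM = 1.4922 · 26.2^0.6859

14.0165 SRM


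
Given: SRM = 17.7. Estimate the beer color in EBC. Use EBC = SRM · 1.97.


EBC = 17.7 · 1.97

34.8690 EBC


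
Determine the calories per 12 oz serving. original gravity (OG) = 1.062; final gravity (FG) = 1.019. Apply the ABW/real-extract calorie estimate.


ABW = (OG−FG)·131.25·0.79/FG;  °P = 259 − 259/SG (for OG→OE and FG→AE);  RE = 0.1808·OE + 0.8192·AE;  Cal = (6.9·ABW + 4·(RE−0.1))·FG·3.55
ABW = (1.062 − 1.019)·131.25·0.79/1.019 = 4.3754
OE = 259 − 259/1.062 = 15.1205 °P
AE = 259 − 259/1.019 = 4.8292 °P
RE = 0.1808·15.1205 + 0.8192·4.8292 = 6.6899 °P
Cal = (6.9·4.3754 + 4·(6.6899−0.1))·1.019·3.55

204.5671 kcal


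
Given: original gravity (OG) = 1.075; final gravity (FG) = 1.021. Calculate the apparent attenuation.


AA = (OG − FG)/(OG − 1) · 100
AA = (1.075 − 1.021)/(1.075 − 1) · 100

72.0000 %


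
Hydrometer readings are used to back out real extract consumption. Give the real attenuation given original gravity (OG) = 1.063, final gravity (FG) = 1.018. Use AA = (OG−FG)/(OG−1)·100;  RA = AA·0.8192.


AA = (1.063 − 1.018)/(1.063 − 1)·100 = 71.4286
RA = 71.4286·0.8192

58.5143 %


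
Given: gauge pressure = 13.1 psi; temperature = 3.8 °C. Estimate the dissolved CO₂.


vols = (P + 14.695)·(0.01821 + 0.09011·e^(−0.04·T))
vols = (13.1 + 14.695)·(0.01821 + 0.09011·e^(−0.04·3.8))

2.6576 volumes


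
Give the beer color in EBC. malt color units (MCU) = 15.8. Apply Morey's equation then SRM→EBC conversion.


SRM = 1.4922·MCU^0.6859;  EBC = SRM·1.97
SRM = 1.4922·15.8^0.6859 = 9.9080
EBC = 9.9080·1.97

19.5188 EBC


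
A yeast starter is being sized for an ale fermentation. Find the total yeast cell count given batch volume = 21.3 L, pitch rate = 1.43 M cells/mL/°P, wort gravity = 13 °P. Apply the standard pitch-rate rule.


cells (billions) = rate · V_L · °P
cells = 1.43 · 21.3 · 13

395.9670 billion cells


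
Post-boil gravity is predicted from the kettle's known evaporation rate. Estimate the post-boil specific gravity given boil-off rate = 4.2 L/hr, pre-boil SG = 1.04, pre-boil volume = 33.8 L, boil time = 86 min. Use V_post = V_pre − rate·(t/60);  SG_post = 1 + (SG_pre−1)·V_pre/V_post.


V_post = 33.8 − 4.2·(86/60) = 27.7800
SG_post = 1 + (1.04 − 1)·33.8/27.7800

1.0487


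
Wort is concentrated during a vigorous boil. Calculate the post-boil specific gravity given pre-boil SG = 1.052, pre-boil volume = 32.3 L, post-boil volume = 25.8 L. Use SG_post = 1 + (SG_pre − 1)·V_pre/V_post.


pts_pre = (1.052 − 1)·1000 = 52.0000
pts_post = 52.0000·32.3/25.8 = 65.1008
SG_post = 1 + 65.1008/1000

1.0651


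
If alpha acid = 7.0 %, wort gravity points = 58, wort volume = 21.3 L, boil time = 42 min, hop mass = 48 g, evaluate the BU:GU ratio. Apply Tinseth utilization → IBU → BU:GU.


U = 1.65·0.000125^(GP/1000)·(1−e^(−0.04t))/4.15;  IBU = (α/100)·m·U·1000/V;  BU:GU = IBU/GP
U = 1.65·0.000125^(58/1000)·(1−e^(−0.04·42))/4.15 = 0.1921
IBU = (7.0/100)·48·0.1921·1000/21.3 = 30.2999
BU:GU = 30.2999/58

0.5224


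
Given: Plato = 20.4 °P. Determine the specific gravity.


SG = 259/(259 − P)
SG = 259/(259 − 20.4)

1.0855


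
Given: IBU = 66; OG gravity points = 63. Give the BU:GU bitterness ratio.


BU:GU = IBU / OG_points
BU:GU = 66 / 63

1.0476


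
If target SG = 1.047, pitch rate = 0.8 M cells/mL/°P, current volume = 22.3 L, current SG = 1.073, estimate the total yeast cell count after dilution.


V_w = V·((SG_c−1)/(SG_t−1)−1);  °P = 259 − 259/SG_t;  cells = rate·(V+V_w)·°P
V_w = 22.3·((1.073−1)/(1.047−1)−1) = 12.3362
V_final = 22.3 + 12.3362 = 34.6362
°P = 259 − 259/1.047 = 11.6266
cells = 0.8·34.6362·11.6266

322.1594 billion cells


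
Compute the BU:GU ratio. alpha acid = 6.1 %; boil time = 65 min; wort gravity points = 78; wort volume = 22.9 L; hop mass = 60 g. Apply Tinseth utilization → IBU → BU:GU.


U = 1.65·0.000125^(GP/1000)·(1−e^(−0.04t))/4.15;  IBU = (α/100)·m·U·1000/V;  BU:GU = IBU/GP
U = 1.65·0.000125^(78/1000)·(1−e^(−0.04·65))/4.15 = 0.1826
IBU = (6.1/100)·60·0.1826·1000/22.9 = 29.1825
BU:GU = 29.1825/78

0.3741


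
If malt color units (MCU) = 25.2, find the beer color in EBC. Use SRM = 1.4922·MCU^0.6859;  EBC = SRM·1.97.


SRM = 1.4922·25.2^0.6859 = 13.6473
EBC = 13.6473·1.97

26.8852 EBC


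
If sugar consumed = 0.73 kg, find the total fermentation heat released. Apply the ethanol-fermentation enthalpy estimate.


Q = m_sugar · 590 kJ/kg
Q = 0.73 · 590

430.7000 kJ


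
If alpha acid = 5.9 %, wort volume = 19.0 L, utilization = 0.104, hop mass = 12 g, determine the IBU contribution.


IBU = (α/100)·mass·U·1000 / V
IBU = (5.9/100)·12·0.104·1000 / 19.0

3.8754 IBU


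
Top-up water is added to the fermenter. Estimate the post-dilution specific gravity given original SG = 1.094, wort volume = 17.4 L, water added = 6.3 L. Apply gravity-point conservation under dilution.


SG_new = 1 + (SG_old − 1)·V_old/(V_old + V_water)
pts = (1.094 − 1)·1000·17.4/(17.4 + 6.3) = 69.0127
SG_new = 1 + 69.0127/1000

1.0690


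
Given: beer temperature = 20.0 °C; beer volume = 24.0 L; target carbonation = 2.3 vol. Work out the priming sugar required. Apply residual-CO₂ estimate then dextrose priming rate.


residual = 14.695·(0.01821 + 0.09011·e^(−0.04·T));  sugar = (target − residual)·4.0·V
residual = 14.695·(0.01821 + 0.09011·e^(−0.04·20.0)) = 0.8626
sugar = (2.3 − 0.8626)·4.0·24.0

137.9921 g


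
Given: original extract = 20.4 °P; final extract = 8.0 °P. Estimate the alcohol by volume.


SG = 259/(259 − P);  ABV = (OG − FG)·131.25
OG = 259/(259 − 20.4) = 1.0855
FG = 259/(259 − 8.0) = 1.0319
ABV = (1.0855 − 1.0319)·131.25

7.0384 % ABV


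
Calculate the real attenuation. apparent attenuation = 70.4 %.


RA = AA · 0.8192
RA = 70.4 · 0.8192

57.6717 %


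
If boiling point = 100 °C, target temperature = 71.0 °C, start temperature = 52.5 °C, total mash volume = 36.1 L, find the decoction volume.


V_dec = V_total·(T_target − T_start)/(T_boil − T_start)
V_dec = 36.1·(71.0 − 52.5)/(100 − 52.5)

14.0600 L


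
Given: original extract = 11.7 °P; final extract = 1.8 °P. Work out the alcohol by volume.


SG = 259/(259 − P);  ABV = (OG − FG)·131.25
OG = 259/(259 − 11.7) = 1.0473
FG = 259/(259 − 1.8) = 1.0070
ABV = (1.0473 − 1.0070)·131.25

5.2910 % ABV


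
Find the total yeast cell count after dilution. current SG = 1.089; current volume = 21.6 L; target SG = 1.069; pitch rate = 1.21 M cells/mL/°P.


V_w = V·((SG_c−1)/(SG_t−1)−1);  °P = 259 − 259/SG_t;  cells = rate·(V+V_w)·°P
V_w = 21.6·((1.089−1)/(1.069−1)−1) = 6.2609
V_final = 21.6 + 6.2609 = 27.8609
°P = 259 − 259/1.069 = 16.7175
cells = 1.21·27.8609·16.7175

563.5743 billion cells


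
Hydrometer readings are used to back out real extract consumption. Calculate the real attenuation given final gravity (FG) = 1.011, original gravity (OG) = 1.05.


AA = (OG−FG)/(OG−1)·100;  RA = AA·0.8192
AA = (1.05 − 1.011)/(1.05 − 1)·100 = 78.0000
RA = 78.0000·0.8192

63.8976 %


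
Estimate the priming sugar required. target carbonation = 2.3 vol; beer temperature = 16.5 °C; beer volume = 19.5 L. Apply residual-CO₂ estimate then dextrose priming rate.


residual = 14.695·(0.01821 + 0.09011·e^(−0.04·T));  sugar = (target − residual)·4.0·V
residual = 14.695·(0.01821 + 0.09011·e^(−0.04·16.5)) = 0.9520
sugar = (2.3 − 0.9520)·4.0·19.5

105.1445 g


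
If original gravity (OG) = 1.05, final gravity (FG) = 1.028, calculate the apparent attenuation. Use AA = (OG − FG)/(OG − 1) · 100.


AA = (1.05 − 1.028)/(1.05 − 1) · 100

44.0000 %


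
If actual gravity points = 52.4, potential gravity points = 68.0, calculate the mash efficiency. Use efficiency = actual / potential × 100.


efficiency = 52.4 / 68.0 × 100

77.0588 %


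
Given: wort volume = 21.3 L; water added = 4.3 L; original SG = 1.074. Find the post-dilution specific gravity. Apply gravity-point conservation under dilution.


SG_new = 1 + (SG_old − 1)·V_old/(V_old + V_water)
pts = (1.074 − 1)·1000·21.3/(21.3 + 4.3) = 61.5703
SG_new = 1 + 61.5703/1000

1.0616


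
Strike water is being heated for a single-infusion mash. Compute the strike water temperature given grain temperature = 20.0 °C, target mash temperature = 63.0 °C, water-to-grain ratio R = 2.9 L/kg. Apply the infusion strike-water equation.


T_strike = (0.41/R)·(T_mash − T_grain) + T_mash
T_strike = (0.41/2.9)·(63.0 − 20.0) + 63.0

69.0793 °C


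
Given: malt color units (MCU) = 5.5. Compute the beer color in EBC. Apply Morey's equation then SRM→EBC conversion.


SRM = 1.4922·MCU^0.6859;  EBC = SRM·1.97
SRM = 1.4922·5.5^0.6859 = 4.8044
EBC = 4.8044·1.97

9.4647 EBC


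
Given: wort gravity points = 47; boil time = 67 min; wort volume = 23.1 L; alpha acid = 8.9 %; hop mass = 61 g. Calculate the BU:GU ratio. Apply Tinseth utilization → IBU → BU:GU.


U = 1.65·0.000125^(GP/1000)·(1−e^(−0.04t))/4.15;  IBU = (α/100)·m·U·1000/V;  BU:GU = IBU/GP
U = 1.65·0.000125^(47/1000)·(1−e^(−0.04·67))/4.15 = 0.2427
IBU = (8.9/100)·61·0.2427·1000/23.1 = 57.0495
BU:GU = 57.0495/47

1.2138


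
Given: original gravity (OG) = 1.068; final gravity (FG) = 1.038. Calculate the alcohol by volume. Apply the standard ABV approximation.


ABV = (OG − FG) · 131.25
ABV = (1.068 − 1.038) · 131.25

3.9375 % ABV


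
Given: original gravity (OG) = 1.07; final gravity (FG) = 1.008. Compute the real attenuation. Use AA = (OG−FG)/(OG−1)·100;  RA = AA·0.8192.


AA = (1.07 − 1.008)/(1.07 − 1)·100 = 88.5714
RA = 88.5714·0.8192

72.5577 %


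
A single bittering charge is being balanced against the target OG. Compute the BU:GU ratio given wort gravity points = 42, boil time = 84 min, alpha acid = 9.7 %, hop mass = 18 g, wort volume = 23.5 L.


U = 1.65·0.000125^(GP/1000)·(1−e^(−0.04t))/4.15;  IBU = (α/100)·m·U·1000/V;  BU:GU = IBU/GP
U = 1.65·0.000125^(42/1000)·(1−e^(−0.04·84))/4.15 = 0.2631
IBU = (9.7/100)·18·0.2631·1000/23.5 = 19.5492
BU:GU = 19.5492/42

0.4655


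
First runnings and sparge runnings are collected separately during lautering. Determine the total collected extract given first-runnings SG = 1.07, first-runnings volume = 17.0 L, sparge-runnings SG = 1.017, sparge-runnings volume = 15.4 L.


total = Σ (SG_i − 1)·1000·V_i
first = (1.07 − 1)·1000·17.0 = 1190.0000
sparge = (1.017 − 1)·1000·15.4 = 261.8000
total = 1190.0000 + 261.8000

1451.8000 gravity·L


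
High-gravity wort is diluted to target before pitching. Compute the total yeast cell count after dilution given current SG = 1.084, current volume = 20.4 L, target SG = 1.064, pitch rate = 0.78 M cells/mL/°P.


V_w = V·((SG_c−1)/(SG_t−1)−1);  °P = 259 − 259/SG_t;  cells = rate·(V+V_w)·°P
V_w = 20.4·((1.084−1)/(1.064−1)−1) = 6.3750
V_final = 20.4 + 6.3750 = 26.7750
°P = 259 − 259/1.064 = 15.5789
cells = 0.78·26.7750·15.5789

325.3585 billion cells


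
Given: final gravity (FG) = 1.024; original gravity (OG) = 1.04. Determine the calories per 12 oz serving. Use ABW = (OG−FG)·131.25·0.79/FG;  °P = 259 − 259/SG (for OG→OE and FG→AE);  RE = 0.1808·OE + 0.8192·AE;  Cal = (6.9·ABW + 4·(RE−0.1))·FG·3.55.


ABW = (1.04 − 1.024)·131.25·0.79/1.024 = 1.6201
OE = 259 − 259/1.04 = 9.9615 °P
AE = 259 − 259/1.024 = 6.0703 °P
RE = 0.1808·9.9615 + 0.8192·6.0703 = 6.7738 °P
Cal = (6.9·1.6201 + 4·(6.7738−0.1))·1.024·3.55

137.6803 kcal


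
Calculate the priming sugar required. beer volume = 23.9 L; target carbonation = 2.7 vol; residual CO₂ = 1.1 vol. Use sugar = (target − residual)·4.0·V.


sugar = (2.7 − 1.1)·4.0·23.9

152.9600 g


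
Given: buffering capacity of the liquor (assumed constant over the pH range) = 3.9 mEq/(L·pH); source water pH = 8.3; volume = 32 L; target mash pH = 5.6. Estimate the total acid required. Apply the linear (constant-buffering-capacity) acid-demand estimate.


acid = buffering capacity · (pH_source − pH_target) · V
acid = 3.9 · (8.3 − 5.6) · 32

336.9600 mEq


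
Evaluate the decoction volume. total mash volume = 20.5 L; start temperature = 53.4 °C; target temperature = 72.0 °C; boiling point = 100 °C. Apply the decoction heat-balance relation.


V_dec = V_total·(T_target − T_start)/(T_boil − T_start)
V_dec = 20.5·(72.0 − 53.4)/(100 − 53.4)

8.1824 L


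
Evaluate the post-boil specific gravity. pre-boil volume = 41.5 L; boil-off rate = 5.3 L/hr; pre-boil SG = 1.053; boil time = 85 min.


V_post = V_pre − rate·(t/60);  SG_post = 1 + (SG_pre−1)·V_pre/V_post
V_post = 41.5 − 5.3·(85/60) = 33.9917
SG_post = 1 + (1.053 − 1)·41.5/33.9917

1.0647


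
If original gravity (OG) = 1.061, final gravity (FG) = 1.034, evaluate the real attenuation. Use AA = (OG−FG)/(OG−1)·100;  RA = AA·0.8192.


AA = (1.061 − 1.034)/(1.061 − 1)·100 = 44.2623
RA = 44.2623·0.8192

36.2597 %


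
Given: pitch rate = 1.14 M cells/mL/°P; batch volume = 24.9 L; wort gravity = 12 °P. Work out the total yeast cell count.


cells (billions) = rate · V_L · °P
cells = 1.14 · 24.9 · 12

340.6320 billion cells


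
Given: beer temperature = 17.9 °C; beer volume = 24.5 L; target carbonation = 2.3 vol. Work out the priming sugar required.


residual = 14.695·(0.01821 + 0.09011·e^(−0.04·T));  sugar = (target − residual)·4.0·V
residual = 14.695·(0.01821 + 0.09011·e^(−0.04·17.9)) = 0.9147
sugar = (2.3 − 0.9147)·4.0·24.5

135.7574 g


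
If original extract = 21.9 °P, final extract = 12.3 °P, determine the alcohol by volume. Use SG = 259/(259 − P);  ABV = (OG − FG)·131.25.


OG = 259/(259 − 21.9) = 1.0924
FG = 259/(259 − 12.3) = 1.0499
ABV = (1.0924 − 1.0499)·131.25

5.5792 % ABV


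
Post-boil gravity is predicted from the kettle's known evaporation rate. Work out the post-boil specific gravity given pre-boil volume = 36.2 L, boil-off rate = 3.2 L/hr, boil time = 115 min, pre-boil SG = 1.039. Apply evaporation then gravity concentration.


V_post = V_pre − rate·(t/60);  SG_post = 1 + (SG_pre−1)·V_pre/V_post
V_post = 36.2 − 3.2·(115/60) = 30.0667
SG_post = 1 + (1.039 − 1)·36.2/30.0667

1.0470


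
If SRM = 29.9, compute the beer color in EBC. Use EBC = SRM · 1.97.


EBC = 29.9 · 1.97

58.9030 EBC


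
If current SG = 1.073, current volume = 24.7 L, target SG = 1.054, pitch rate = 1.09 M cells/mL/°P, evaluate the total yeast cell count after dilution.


V_w = V·((SG_c−1)/(SG_t−1)−1);  °P = 259 − 259/SG_t;  cells = rate·(V+V_w)·°P
V_w = 24.7·((1.073−1)/(1.054−1)−1) = 8.6907
V_final = 24.7 + 8.6907 = 33.3907
°P = 259 − 259/1.054 = 13.2694
cells = 1.09·33.3907·13.2694

482.9537 billion cells


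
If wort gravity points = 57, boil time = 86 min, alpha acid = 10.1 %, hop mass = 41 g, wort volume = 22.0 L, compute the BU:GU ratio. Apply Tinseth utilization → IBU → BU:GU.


U = 1.65·0.000125^(GP/1000)·(1−e^(−0.04t))/4.15;  IBU = (α/100)·m·U·1000/V;  BU:GU = IBU/GP
U = 1.65·0.000125^(57/1000)·(1−e^(−0.04·86))/4.15 = 0.2306
IBU = (10.1/100)·41·0.2306·1000/22.0 = 43.3999
BU:GU = 43.3999/57

0.7614


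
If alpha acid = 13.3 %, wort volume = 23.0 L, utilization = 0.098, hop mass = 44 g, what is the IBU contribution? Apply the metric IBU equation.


IBU = (α/100)·mass·U·1000 / V
IBU = (13.3/100)·44·0.098·1000 / 23.0

24.9346 IBU


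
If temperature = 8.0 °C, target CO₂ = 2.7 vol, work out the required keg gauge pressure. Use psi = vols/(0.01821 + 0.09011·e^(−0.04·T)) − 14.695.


psi = 2.7/(0.01821 + 0.09011·e^(−0.04·8.0)) − 14.695

17.5849 psi


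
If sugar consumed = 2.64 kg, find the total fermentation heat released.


Q = m_sugar · 590 kJ/kg
Q = 2.64 · 590

1557.6000 kJ


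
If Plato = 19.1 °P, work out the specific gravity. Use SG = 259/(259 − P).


SG = 259/(259 − 19.1)

1.0796


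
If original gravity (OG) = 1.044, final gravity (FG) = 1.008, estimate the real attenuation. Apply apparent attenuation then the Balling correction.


AA = (OG−FG)/(OG−1)·100;  RA = AA·0.8192
AA = (1.044 − 1.008)/(1.044 − 1)·100 = 81.8182
RA = 81.8182·0.8192

67.0255 %


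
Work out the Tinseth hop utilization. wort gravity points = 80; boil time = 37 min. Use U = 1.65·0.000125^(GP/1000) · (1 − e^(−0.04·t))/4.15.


bigness = 1.65·0.000125^(80/1000) = 0.8040
boil_factor = (1 − e^(−0.04·37))/4.15 = 0.1861
U = 0.8040 · 0.1861

0.1496


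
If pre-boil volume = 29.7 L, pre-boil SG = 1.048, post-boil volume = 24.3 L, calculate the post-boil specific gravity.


SG_post = 1 + (SG_pre − 1)·V_pre/V_post
pts_pre = (1.048 − 1)·1000 = 48.0000
pts_post = 48.0000·29.7/24.3 = 58.6667
SG_post = 1 + 58.6667/1000

1.0587
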